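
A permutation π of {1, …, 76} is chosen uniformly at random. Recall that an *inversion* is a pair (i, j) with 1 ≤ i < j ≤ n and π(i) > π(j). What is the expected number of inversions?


Write X = Σ X_I over the C(76, 2) = 2850 pairs i < j, with X_I the indicator of one inversion.
There are 2850 indicators.
For each fixed pair i < j, the values π(i) and π(j) are two distinct elements of {1, …, 76} in uniformly random order; by symmetry P[π(i) > π(j)] = 1/2.
By linearity: E[X] = 2850 · (1/2) = C(76, 2) · (1/2) = 2850/2 = 1425 ≈ 1425.000.

E[X] = 1425 = 1425.000.


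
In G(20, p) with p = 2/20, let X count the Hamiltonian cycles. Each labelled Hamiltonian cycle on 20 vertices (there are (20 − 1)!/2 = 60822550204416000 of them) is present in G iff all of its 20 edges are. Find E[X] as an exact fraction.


K_20 has (20 − 1)!/2 = 60822550204416000 labelled Hamiltonian cycles.
For each such Hamiltonian cycle H, let X_H = 1 if all 20 edges of H are present in G. Then P[X_H = 1] = p^{20} = (1/10)^{20} = 1/100000000000000000000.
By linearity of expectation: E[X] = Σ_H E[X_H] = 60822550204416000 · p^{20} = 60822550204416000 · 1/100000000000000000000 = 14849255421/24414062500000.
Numerically: E[X] ≈ 0.000608.

E[X] = 60822550204416000 · (1/10)^{20} = 14849255421/24414062500000 ≈ 0.000608.


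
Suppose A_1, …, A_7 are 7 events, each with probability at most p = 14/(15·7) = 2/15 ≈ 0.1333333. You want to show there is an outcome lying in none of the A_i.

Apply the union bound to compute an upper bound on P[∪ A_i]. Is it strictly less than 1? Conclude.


Union bound: P[∪_{i=1}^{7} A_i] ≤ Σ_i P[A_i] ≤ 7·p = 7·(2/15) = 14/15.
Numerically: 14/15 ≈ 0.9333333.
Is 14/15 < 1? YES.
Since P[∪ A_i] ≤ 14/15 < 1, the complement has P[∩ A_i^c] ≥ 1 − 14/15 = 1/15 > 0, so some outcome avoids every A_i.

7·p = 14/15 ≈ 0.9333333; existence CERTIFIED by the union bound.


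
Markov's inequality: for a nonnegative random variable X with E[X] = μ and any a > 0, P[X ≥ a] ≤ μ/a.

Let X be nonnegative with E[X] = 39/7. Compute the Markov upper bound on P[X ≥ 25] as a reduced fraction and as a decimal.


μ = E[X] = 39/7, a = 25.
Markov: P[X ≥ 25] ≤ μ/a = (39/7)/25 = 39/175.
Numerically: ≈ 0.22286.
(Since a = 25 > μ = 5.57143, the bound 39/175 is < 1 and informative.)

P[X ≥ 25] ≤ 39/175 ≈ 0.22286.


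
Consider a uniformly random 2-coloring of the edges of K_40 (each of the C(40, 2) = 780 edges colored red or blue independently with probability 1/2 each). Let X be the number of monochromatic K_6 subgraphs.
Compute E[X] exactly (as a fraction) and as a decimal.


Let X = Σ_S X_S over the C(40, 6) = 3838380 subsets S of size 6, where X_S = 1 if the K_6 on S is monochromatic.
For a fixed S, the K_6 on S has C(6, 2) = 15 edges. P[all 15 edges red] = (1/2)^15, and likewise for blue, so P[monochromatic] = 2·(1/2)^15 = 2^{1 − 15} = 1/16384.
By linearity: E[X] = C(40, 6) · 2^{1 − 15} = 3838380 · 1/16384 = 959595/4096.
Numerically: E[X] ≈ 234.2761.

E[X] = C(40,6)·2^(1−C(6,2)) = 959595/4096 ≈ 234.2761.


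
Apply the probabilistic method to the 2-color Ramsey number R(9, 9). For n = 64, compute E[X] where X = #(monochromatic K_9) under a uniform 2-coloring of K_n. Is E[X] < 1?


E[X] = C(64, 9) · 2^{1 − 36} = 27540584512 · 2^{−35} = 27540584512/34359738368.
As a reduced fraction: E[X] = 430321633/536870912 ≈ 0.801537.
Is E[X] < 1? YES.
Since E[X] < 1, there exists a 2-coloring of K_{64} with no monochromatic K_9; hence R(9, 9) > 64.

E[X] = 430321633/536870912 ≈ 0.801537; E[X] < 1, so R(9, 9) > 64.


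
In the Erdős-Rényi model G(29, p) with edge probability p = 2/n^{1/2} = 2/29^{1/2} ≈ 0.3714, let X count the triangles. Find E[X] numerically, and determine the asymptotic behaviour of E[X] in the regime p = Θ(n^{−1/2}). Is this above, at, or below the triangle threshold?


Number of potential triangles: C(29, 3) = 3654.
Each occurs with probability p³ ≈ (0.3714)³ ≈ 5.122630e-02.
By linearity: E[X] = C(29, 3)·p³ ≈ 3654 · 5.122630e-02 ≈ 187.1809.
Since α = 1/2 < 1, p = c/n^{1/2} ≫ 1/n is above the triangle threshold p ~ 1/n. Asymptotically E[X] ~ (c³/6)·n^{3(1−α)} = (2³/6)·n^{1.5} → ∞; triangles are abundant w.h.p.

E[X] ≈ 187.1809; in regime p = Θ(1/n^{1/2}) E[X] diverges (above the triangle threshold p ~ 1/n).


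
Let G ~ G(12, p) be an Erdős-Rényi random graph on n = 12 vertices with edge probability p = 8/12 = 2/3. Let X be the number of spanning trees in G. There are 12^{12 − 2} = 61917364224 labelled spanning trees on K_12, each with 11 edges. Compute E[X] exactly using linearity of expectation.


K_12 has 12^{12 − 2} = 61917364224 labelled spanning trees.
For each such spanning tree H, let X_H = 1 if all 11 edges of H are present in G. Then P[X_H = 1] = p^{11} = (2/3)^{11} = 2048/177147.
Summing the indicators: E[X] = Σ_H E[X_H] = 61917364224 · p^{11} = 61917364224 · 2048/177147 = 2147483648/3.
Numerically: E[X] ≈ 7.16e+08.

E[X] = 61917364224 · (2/3)^{11} = 2147483648/3 ≈ 7.16e+08.


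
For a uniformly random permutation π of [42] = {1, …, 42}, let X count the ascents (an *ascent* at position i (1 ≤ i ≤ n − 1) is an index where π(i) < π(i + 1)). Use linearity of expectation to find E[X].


Write X = Σ X_I over i = 1, …, 41, with X_I the indicator of one ascent.
There are 41 indicators.
For each fixed i, the pair (π(i), π(i+1)) is a uniformly random ordered pair of distinct values from {1, …, 42}; by symmetry P[π(i) < π(i+1)] = 1/2.
By linearity: E[X] = 41 · (1/2) = (42 − 1) · (1/2) = 41/2 ≈ 20.500000.

E[X] = 41/2 = 20.500000.


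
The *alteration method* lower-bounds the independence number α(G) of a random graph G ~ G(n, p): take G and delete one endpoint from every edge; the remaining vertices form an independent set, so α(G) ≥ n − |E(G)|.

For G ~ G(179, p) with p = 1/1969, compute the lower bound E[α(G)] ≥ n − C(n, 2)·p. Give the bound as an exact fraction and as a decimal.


E[|E(G)|] = C(179, 2)·p = 15931 · (1/1969) = 89/11.
E[α(G)] ≥ n − E[|E(G)|] = 179 − 89/11 = 1880/11.
Numerically: ≈ 170.909.
(This is only a lower bound; the true E[α(G)] may be larger.)

E[α(G)] ≥ 1880/11 ≈ 170.909.


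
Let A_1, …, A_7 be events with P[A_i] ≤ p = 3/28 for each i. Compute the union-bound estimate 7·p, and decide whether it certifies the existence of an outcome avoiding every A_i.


Union bound: P[∪_{i=1}^{7} A_i] ≤ Σ_i P[A_i] ≤ 7·p = 7·(3/28) = 3/4.
Numerically: 3/4 ≈ 0.7500000.
Is 3/4 < 1? YES.
Since P[∪ A_i] ≤ 3/4 < 1, the complement has P[∩ A_i^c] ≥ 1 − 3/4 = 1/4 > 0, so some outcome avoids every A_i.

7·p = 3/4 ≈ 0.7500000; existence CERTIFIED by the union bound.


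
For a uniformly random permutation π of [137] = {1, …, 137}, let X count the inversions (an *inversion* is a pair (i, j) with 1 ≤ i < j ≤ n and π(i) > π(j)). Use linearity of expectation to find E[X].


Write X = Σ X_I over the C(137, 2) = 9316 pairs i < j, with X_I the indicator of one inversion.
There are 9316 indicators.
For each fixed pair i < j, the values π(i) and π(j) are two distinct elements of {1, …, 137} in uniformly random order; by symmetry P[π(i) > π(j)] = 1/2.
By linearity: E[X] = 9316 · (1/2) = C(137, 2) · (1/2) = 9316/2 = 4658 ≈ 4658.000000.

E[X] = 4658 = 4658.000000.


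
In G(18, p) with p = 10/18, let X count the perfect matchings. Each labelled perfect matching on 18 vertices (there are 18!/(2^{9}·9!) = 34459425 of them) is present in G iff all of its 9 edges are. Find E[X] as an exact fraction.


K_18 has 18!/(2^{9}·9!) = 34459425 labelled perfect matchings.
For each such perfect matching H, let X_H = 1 if all 9 edges of H are present in G. Then P[X_H = 1] = p^{9} = (5/9)^{9} = 1953125/387420489.
Summing the indicators: E[X] = Σ_H E[X_H] = 34459425 · p^{9} = 34459425 · 1953125/387420489 = 830908203125/4782969.
Numerically: E[X] ≈ 1.74e+05.

E[X] = 34459425 · (5/9)^{9} = 830908203125/4782969 ≈ 1.74e+05.


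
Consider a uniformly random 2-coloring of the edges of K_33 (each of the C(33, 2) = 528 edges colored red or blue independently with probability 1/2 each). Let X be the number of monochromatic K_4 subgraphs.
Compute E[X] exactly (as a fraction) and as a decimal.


Let X = Σ_S X_S over the C(33, 4) = 40920 subsets S of size 4, where X_S = 1 if the K_4 on S is monochromatic.
For a fixed S, the K_4 on S has C(4, 2) = 6 edges. P[all 6 edges red] = (1/2)^6, and likewise for blue, so P[monochromatic] = 2·(1/2)^6 = 2^{1 − 6} = 1/32.
Summing: E[X] = C(33, 4) · 2^{1 − 6} = 40920 · 1/32 = 5115/4.
Numerically: E[X] ≈ 1278.75000.

E[X] = C(33,4)·2^(1−C(4,2)) = 5115/4 ≈ 1278.75000.


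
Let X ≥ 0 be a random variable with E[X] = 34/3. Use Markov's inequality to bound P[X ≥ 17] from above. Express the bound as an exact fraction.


μ = E[X] = 34/3, a = 17.
Markov: P[X ≥ 17] ≤ μ/a = (34/3)/17 = 2/3.
Numerically: ≈ 0.666667.
(Since a = 17 > μ = 11.333333, the bound 2/3 is < 1 and informative.)

P[X ≥ 17] ≤ 2/3 ≈ 0.666667.


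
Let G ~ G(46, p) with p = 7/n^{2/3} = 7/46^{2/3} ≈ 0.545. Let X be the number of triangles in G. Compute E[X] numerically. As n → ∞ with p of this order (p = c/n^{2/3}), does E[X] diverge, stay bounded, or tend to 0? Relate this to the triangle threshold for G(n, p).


Number of potential triangles: C(46, 3) = 15180.
Each occurs with probability p³ ≈ (0.545)³ ≈ 1.62098e-01.
By linearity: E[X] = C(46, 3)·p³ ≈ 15180 · 1.62098e-01 ≈ 2460.652.
Since α = 2/3 < 1, p = c/n^{2/3} ≫ 1/n is above the triangle threshold p ~ 1/n. Asymptotically E[X] ~ (c³/6)·n^{3(1−α)} = (7³/6)·n^{1} → ∞; triangles are abundant w.h.p.

E[X] ≈ 2460.652; in regime p = Θ(1/n^{2/3}) E[X] diverges (above the triangle threshold p ~ 1/n).


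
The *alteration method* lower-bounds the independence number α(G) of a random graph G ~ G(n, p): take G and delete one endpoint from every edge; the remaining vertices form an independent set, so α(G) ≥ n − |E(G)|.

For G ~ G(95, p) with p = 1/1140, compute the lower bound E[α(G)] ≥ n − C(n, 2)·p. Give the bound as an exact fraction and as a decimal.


E[|E(G)|] = C(95, 2)·p = 4465 · (1/1140) = 47/12.
E[α(G)] ≥ n − E[|E(G)|] = 95 − 47/12 = 1093/12.
Numerically: ≈ 91.08333.
(This is only a lower bound; the true E[α(G)] may be larger.)

E[α(G)] ≥ 1093/12 ≈ 91.08333.


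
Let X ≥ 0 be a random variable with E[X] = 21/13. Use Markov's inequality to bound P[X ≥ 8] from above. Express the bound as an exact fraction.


μ = E[X] = 21/13, a = 8.
Markov: P[X ≥ 8] ≤ μ/a = (21/13)/8 = 21/104.
Numerically: ≈ 0.201923.
(Since a = 8 > μ = 1.615385, the bound 21/104 is < 1 and informative.)

P[X ≥ 8] ≤ 21/104 ≈ 0.201923.


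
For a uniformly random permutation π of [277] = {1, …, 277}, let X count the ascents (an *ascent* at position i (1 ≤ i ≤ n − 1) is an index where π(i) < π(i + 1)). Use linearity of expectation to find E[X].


Write X = Σ X_I over i = 1, …, 276, with X_I the indicator of one ascent.
There are 276 indicators.
For each fixed i, the pair (π(i), π(i+1)) is a uniformly random ordered pair of distinct values from {1, …, 277}; by symmetry P[π(i) < π(i+1)] = 1/2.
By linearity: E[X] = 276 · (1/2) = (277 − 1) · (1/2) = 138 ≈ 138.000.

E[X] = 138 = 138.000.


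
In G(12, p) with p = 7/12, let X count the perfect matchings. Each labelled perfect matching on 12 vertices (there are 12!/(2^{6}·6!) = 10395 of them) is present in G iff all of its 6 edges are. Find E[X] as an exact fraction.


K_12 has 12!/(2^{6}·6!) = 10395 labelled perfect matchings.
For each such perfect matching H, let X_H = 1 if all 6 edges of H are present in G. Then P[X_H = 1] = p^{6} = (7/12)^{6} = 117649/2985984.
By linearity: E[X] = Σ_H E[X_H] = 10395 · p^{6} = 10395 · 117649/2985984 = 45294865/110592.
Numerically: E[X] ≈ 409.6.

E[X] = 10395 · (7/12)^{6} = 45294865/110592 ≈ 409.6.


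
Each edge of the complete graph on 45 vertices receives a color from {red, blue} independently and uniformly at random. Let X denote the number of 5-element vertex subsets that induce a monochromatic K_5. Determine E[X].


Let X = Σ_S X_S over the C(45, 5) = 1221759 subsets S of size 5, where X_S = 1 if the K_5 on S is monochromatic.
For a fixed S, the K_5 on S has C(5, 2) = 10 edges. P[all 10 edges red] = (1/2)^10, and likewise for blue, so P[monochromatic] = 2·(1/2)^10 = 2^{1 − 10} = 1/512.
By linearity of expectation: E[X] = C(45, 5) · 2^{1 − 10} = 1221759 · 1/512 = 1221759/512.
Numerically: E[X] ≈ 2386.248047.

E[X] = C(45,5)·2^(1−C(5,2)) = 1221759/512 ≈ 2386.248047.


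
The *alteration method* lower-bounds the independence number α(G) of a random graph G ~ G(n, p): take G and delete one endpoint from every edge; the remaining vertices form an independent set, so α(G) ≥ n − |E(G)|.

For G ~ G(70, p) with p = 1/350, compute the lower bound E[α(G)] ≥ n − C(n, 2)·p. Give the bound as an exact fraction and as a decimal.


E[|E(G)|] = C(70, 2)·p = 2415 · (1/350) = 69/10.
E[α(G)] ≥ n − E[|E(G)|] = 70 − 69/10 = 631/10.
Numerically: ≈ 63.1000.
(This is only a lower bound; the true E[α(G)] may be larger.)

E[α(G)] ≥ 631/10 ≈ 63.1000.


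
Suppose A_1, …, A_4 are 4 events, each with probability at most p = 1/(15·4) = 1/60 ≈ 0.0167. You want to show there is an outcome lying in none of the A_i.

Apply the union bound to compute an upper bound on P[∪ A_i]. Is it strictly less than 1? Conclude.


Union bound: P[∪_{i=1}^{4} A_i] ≤ Σ_i P[A_i] ≤ 4·p = 4·(1/60) = 1/15.
Numerically: 1/15 ≈ 0.0667.
Is 1/15 < 1? YES.
Since P[∪ A_i] ≤ 1/15 < 1, the complement has P[∩ A_i^c] ≥ 1 − 1/15 = 14/15 > 0, so some outcome avoids every A_i.

4·p = 1/15 ≈ 0.0667; existence CERTIFIED by the union bound.


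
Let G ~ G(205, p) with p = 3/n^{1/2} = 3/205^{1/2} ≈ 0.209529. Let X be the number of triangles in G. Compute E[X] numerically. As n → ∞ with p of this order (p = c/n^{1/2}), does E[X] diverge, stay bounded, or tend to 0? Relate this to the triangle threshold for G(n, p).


Number of potential triangles: C(205, 3) = 1414910.
Each occurs with probability p³ ≈ (0.209529)³ ≈ 9.19883804e-03.
By linearity: E[X] = C(205, 3)·p³ ≈ 1414910 · 9.19883804e-03 ≈ 13015.527934.
Since α = 1/2 < 1, p = c/n^{1/2} ≫ 1/n is above the triangle threshold p ~ 1/n. Asymptotically E[X] ~ (c³/6)·n^{3(1−α)} = (3³/6)·n^{1.5} → ∞; triangles are abundant w.h.p.

E[X] ≈ 13015.527934; in regime p = Θ(1/n^{1/2}) E[X] diverges (above the triangle threshold p ~ 1/n).


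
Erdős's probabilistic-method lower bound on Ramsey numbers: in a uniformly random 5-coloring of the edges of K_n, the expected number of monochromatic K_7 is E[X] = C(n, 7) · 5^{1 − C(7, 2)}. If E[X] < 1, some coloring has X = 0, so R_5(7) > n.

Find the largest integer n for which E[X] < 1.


We need C(n, 7) · 5^{1 − 21} < 1, i.e. C(n, 7) < 5^{21 − 1} = 95367431640625.
Check values of n near the boundary:
  n = 332: C(332, 7) = 82772214646616; 82772214646616 < 95367431640625? YES
  n = 333: C(333, 7) = 84549532139028; 84549532139028 < 95367431640625? YES
  n = 334: C(334, 7) = 86359460961576; 86359460961576 < 95367431640625? YES
  n = 335: C(335, 7) = 88202498238195; 88202498238195 < 95367431640625? YES
  n = 336: C(336, 7) = 90079147136880; 90079147136880 < 95367431640625? YES
  n = 337: C(337, 7) = 91989916924632; 91989916924632 < 95367431640625? YES
  n = 338: C(338, 7) = 93935323022736; 93935323022736 < 95367431640625? YES
  n = 339: C(339, 7) = 95915887062372; 95915887062372 < 95367431640625? NO
The largest n with C(n, 7) < 95367431640625 is n = 338 (where E[X] = 93935323022736/95367431640625 ≈ 0.985). Hence R_5(7) > 338, i.e. R_5(7) ≥ 339.

Largest n = 338; hence R_5(7) > 338.


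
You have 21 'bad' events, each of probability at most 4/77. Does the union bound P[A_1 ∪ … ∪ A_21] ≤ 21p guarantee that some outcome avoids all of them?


Union bound: P[∪_{i=1}^{21} A_i] ≤ Σ_i P[A_i] ≤ 21·p = 21·(4/77) = 12/11.
Numerically: 12/11 ≈ 1.090909.
Is 12/11 < 1? NO.
Since the bound 12/11 is ≥ 1, the union bound is uninformative here; it does NOT by itself certify existence.

21·p = 12/11 ≈ 1.090909; existence NOT certified by the union bound.


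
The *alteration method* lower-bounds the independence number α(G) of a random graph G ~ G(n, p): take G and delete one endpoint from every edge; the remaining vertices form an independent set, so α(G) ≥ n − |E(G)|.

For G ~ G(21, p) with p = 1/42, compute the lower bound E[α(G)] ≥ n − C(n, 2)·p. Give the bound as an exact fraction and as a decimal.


E[|E(G)|] = C(21, 2)·p = 210 · (1/42) = 5.
E[α(G)] ≥ n − E[|E(G)|] = 21 − 5 = 16.
Numerically: ≈ 16.0000.
(This is only a lower bound; the true E[α(G)] may be larger.)

E[α(G)] ≥ 16 ≈ 16.0000.


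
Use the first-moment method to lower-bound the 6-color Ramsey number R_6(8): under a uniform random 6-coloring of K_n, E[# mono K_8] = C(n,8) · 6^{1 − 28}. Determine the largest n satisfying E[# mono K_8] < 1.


We need C(n, 8) · 6^{1 − 28} < 1, i.e. C(n, 8) < 6^{28 − 1} = 1023490369077469249536.
Check values of n near the boundary:
  n = 1592: C(1592, 8) = 1005480414540892933435; 1005480414540892933435 < 1023490369077469249536? YES
  n = 1593: C(1593, 8) = 1010555394551193970323; 1010555394551193970323 < 1023490369077469249536? YES
  n = 1594: C(1594, 8) = 1015652773590544255167; 1015652773590544255167 < 1023490369077469249536? YES
  n = 1595: C(1595, 8) = 1020772636343363633895; 1020772636343363633895 < 1023490369077469249536? YES
  n = 1596: C(1596, 8) = 1025915067760710553965; 1025915067760710553965 < 1023490369077469249536? NO
  n = 1597: C(1597, 8) = 1031080153060953275445; 1031080153060953275445 < 1023490369077469249536? NO
  n = 1598: C(1598, 8) = 1036267977730442348529; 1036267977730442348529 < 1023490369077469249536? NO
The largest n with C(n, 8) < 1023490369077469249536 is n = 1595 (where E[X] = 113419181815929292655/113721152119718805504 ≈ 0.99734). Hence R_6(8) > 1595, i.e. R_6(8) ≥ 1596.

Largest n = 1595; hence R_6(8) > 1595.


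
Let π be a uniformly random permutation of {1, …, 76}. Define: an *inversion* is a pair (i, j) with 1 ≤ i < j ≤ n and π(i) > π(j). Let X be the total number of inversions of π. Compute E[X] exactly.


Write X = Σ X_I over the C(76, 2) = 2850 pairs i < j, with X_I the indicator of one inversion.
There are 2850 indicators.
For each fixed pair i < j, the values π(i) and π(j) are two distinct elements of {1, …, 76} in uniformly random order; by symmetry P[π(i) > π(j)] = 1/2.
By linearity: E[X] = 2850 · (1/2) = C(76, 2) · (1/2) = 2850/2 = 1425 ≈ 1425.000000.

E[X] = 1425 = 1425.000000.


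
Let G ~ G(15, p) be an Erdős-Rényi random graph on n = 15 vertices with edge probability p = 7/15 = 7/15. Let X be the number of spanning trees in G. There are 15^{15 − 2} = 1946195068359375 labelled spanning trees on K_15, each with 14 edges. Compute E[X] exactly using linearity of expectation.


K_15 has 15^{15 − 2} = 1946195068359375 labelled spanning trees.
For each such spanning tree H, let X_H = 1 if all 14 edges of H are present in G. Then P[X_H = 1] = p^{14} = (7/15)^{14} = 678223072849/29192926025390625.
By linearity of expectation: E[X] = Σ_H E[X_H] = 1946195068359375 · p^{14} = 1946195068359375 · 678223072849/29192926025390625 = 678223072849/15.
Numerically: E[X] ≈ 4.5215e+10.

E[X] = 1946195068359375 · (7/15)^{14} = 678223072849/15 ≈ 4.5215e+10.


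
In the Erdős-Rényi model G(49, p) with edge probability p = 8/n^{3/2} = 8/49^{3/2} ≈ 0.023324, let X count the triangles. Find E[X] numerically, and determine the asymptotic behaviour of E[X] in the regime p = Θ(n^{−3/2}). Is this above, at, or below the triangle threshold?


Number of potential triangles: C(49, 3) = 18424.
Each occurs with probability p³ ≈ (0.023324)³ ≈ 1.2687837e-05.
By linearity: E[X] = C(49, 3)·p³ ≈ 18424 · 1.2687837e-05 ≈ 0.23376.
Since α = 3/2 > 1, p = c/n^{3/2} = o(1/n) is below the triangle threshold p ~ 1/n. Asymptotically E[X] ~ (c³/6)·n^{3(1−α)} = (8³/6)·n^{-1.5} → 0, so by Markov's inequality G has no triangles w.h.p.

E[X] ≈ 0.23376; in regime p = Θ(1/n^{3/2}) E[X] tends to 0 (below the triangle threshold p ~ 1/n).


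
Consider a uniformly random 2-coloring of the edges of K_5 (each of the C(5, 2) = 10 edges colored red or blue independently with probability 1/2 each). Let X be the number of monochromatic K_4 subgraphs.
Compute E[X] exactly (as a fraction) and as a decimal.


Let X = Σ_S X_S over the C(5, 4) = 5 subsets S of size 4, where X_S = 1 if the K_4 on S is monochromatic.
For a fixed S, the K_4 on S has C(4, 2) = 6 edges. P[all 6 edges red] = (1/2)^6, and likewise for blue, so P[monochromatic] = 2·(1/2)^6 = 2^{1 − 6} = 1/32.
By linearity: E[X] = C(5, 4) · 2^{1 − 6} = 5 · 1/32 = 5/32.
Numerically: E[X] ≈ 0.1562.

E[X] = C(5,4)·2^(1−C(4,2)) = 5/32 ≈ 0.1562.


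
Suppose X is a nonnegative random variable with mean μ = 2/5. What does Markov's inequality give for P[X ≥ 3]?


μ = E[X] = 2/5, a = 3.
Markov: P[X ≥ 3] ≤ μ/a = (2/5)/3 = 2/15.
Numerically: ≈ 0.133.
(Since a = 3 > μ = 0.400, the bound 2/15 is < 1 and informative.)

P[X ≥ 3] ≤ 2/15 ≈ 0.133.


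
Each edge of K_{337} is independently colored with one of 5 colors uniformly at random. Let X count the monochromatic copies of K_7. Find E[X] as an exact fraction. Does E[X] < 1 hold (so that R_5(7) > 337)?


E[X] = C(337, 7) · 5^{1 − 21} = 91989916924632 · 5^{−20} = 91989916924632/95367431640625.
As a reduced fraction: E[X] = 91989916924632/95367431640625 ≈ 0.96458.
Is E[X] < 1? YES.
Since E[X] < 1, there exists a 5-coloring of K_{337} with no monochromatic K_7; hence R_5(7) > 337.

E[X] = 91989916924632/95367431640625 ≈ 0.96458; E[X] < 1, so R_5(7) > 337.


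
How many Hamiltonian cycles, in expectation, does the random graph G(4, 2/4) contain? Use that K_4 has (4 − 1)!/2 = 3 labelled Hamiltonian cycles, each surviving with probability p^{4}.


K_4 has (4 − 1)!/2 = 3 labelled Hamiltonian cycles.
For each such Hamiltonian cycle H, let X_H = 1 if all 4 edges of H are present in G. Then P[X_H = 1] = p^{4} = (1/2)^{4} = 1/16.
By linearity of expectation: E[X] = Σ_H E[X_H] = 3 · p^{4} = 3 · 1/16 = 3/16.
Numerically: E[X] ≈ 0.1875.

E[X] = 3 · (1/2)^{4} = 3/16 ≈ 0.1875.


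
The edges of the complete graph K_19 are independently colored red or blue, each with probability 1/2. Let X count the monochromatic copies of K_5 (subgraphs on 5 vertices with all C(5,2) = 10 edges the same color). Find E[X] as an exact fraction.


Let X = Σ_S X_S over the C(19, 5) = 11628 subsets S of size 5, where X_S = 1 if the K_5 on S is monochromatic.
For a fixed S, the K_5 on S has C(5, 2) = 10 edges. P[all 10 edges red] = (1/2)^10, and likewise for blue, so P[monochromatic] = 2·(1/2)^10 = 2^{1 − 10} = 1/512.
By linearity of expectation: E[X] = C(19, 5) · 2^{1 − 10} = 11628 · 1/512 = 2907/128.
Numerically: E[X] ≈ 22.710938.

E[X] = C(19,5)·2^(1−C(5,2)) = 2907/128 ≈ 22.710938.


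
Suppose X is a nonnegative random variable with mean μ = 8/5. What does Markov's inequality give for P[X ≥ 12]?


μ = E[X] = 8/5, a = 12.
Markov: P[X ≥ 12] ≤ μ/a = (8/5)/12 = 2/15.
Numerically: ≈ 0.133333.
(Since a = 12 > μ = 1.600000, the bound 2/15 is < 1 and informative.)

P[X ≥ 12] ≤ 2/15 ≈ 0.133333.


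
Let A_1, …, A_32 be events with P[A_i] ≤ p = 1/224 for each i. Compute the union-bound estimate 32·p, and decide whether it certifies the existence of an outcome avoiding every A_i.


Union bound: P[∪_{i=1}^{32} A_i] ≤ Σ_i P[A_i] ≤ 32·p = 32·(1/224) = 1/7.
Numerically: 1/7 ≈ 0.1428571.
Is 1/7 < 1? YES.
Since P[∪ A_i] ≤ 1/7 < 1, the complement has P[∩ A_i^c] ≥ 1 − 1/7 = 6/7 > 0, so some outcome avoids every A_i.

32·p = 1/7 ≈ 0.1428571; existence CERTIFIED by the union bound.


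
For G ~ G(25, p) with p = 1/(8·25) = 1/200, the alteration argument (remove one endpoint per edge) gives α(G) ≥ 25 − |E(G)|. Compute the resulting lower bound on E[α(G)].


E[|E(G)|] = C(25, 2)·p = 300 · (1/200) = 3/2.
E[α(G)] ≥ n − E[|E(G)|] = 25 − 3/2 = 47/2.
Numerically: ≈ 23.500.
(This is only a lower bound; the true E[α(G)] may be larger.)

E[α(G)] ≥ 47/2 ≈ 23.500.


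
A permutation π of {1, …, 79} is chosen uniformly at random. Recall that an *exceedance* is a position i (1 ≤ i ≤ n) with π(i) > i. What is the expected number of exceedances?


Write X = Σ_{i=1}^{79} X_i, where X_i = 1_{π(i) > i}.
For each fixed i, π(i) is uniform over {1, …, 79} (marginal of a uniform permutation), so P[π(i) > i] = (n − i)/n. Summing: Σ_{i=1}^{79} (n − i)/n = (0 + 1 + … + 78)/79 = 79(79 − 1)/(2·79) = (79 − 1)/2.
Hence E[X] = Σ_{i=1}^{79} (79 − i)/79 = 39 ≈ 39.0000.

E[X] = 39 = 39.0000.


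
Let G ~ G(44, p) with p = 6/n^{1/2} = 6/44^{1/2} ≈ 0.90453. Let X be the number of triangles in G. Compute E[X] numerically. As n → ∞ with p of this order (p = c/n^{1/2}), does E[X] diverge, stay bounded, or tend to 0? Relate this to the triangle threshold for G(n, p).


Number of potential triangles: C(44, 3) = 13244.
Each occurs with probability p³ ≈ (0.90453)³ ≈ 7.4007330e-01.
By linearity: E[X] = C(44, 3)·p³ ≈ 13244 · 7.4007330e-01 ≈ 9801.53079.
Since α = 1/2 < 1, p = c/n^{1/2} ≫ 1/n is above the triangle threshold p ~ 1/n. Asymptotically E[X] ~ (c³/6)·n^{3(1−α)} = (6³/6)·n^{1.5} → ∞; triangles are abundant w.h.p.

E[X] ≈ 9801.53079; in regime p = Θ(1/n^{1/2}) E[X] diverges (above the triangle threshold p ~ 1/n).


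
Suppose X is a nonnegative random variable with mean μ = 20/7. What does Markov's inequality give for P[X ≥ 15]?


μ = E[X] = 20/7, a = 15.
Markov: P[X ≥ 15] ≤ μ/a = (20/7)/15 = 4/21.
Numerically: ≈ 0.190476.
(Since a = 15 > μ = 2.857143, the bound 4/21 is < 1 and informative.)

P[X ≥ 15] ≤ 4/21 ≈ 0.190476.


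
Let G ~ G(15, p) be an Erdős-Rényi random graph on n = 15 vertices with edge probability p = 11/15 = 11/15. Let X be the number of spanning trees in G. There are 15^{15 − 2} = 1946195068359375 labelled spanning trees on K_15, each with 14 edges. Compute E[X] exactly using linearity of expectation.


K_15 has 15^{15 − 2} = 1946195068359375 labelled spanning trees.
For each such spanning tree H, let X_H = 1 if all 14 edges of H are present in G. Then P[X_H = 1] = p^{14} = (11/15)^{14} = 379749833583241/29192926025390625.
By linearity of expectation: E[X] = Σ_H E[X_H] = 1946195068359375 · p^{14} = 1946195068359375 · 379749833583241/29192926025390625 = 379749833583241/15.
Numerically: E[X] ≈ 2.532e+13.

E[X] = 1946195068359375 · (11/15)^{14} = 379749833583241/15 ≈ 2.532e+13.


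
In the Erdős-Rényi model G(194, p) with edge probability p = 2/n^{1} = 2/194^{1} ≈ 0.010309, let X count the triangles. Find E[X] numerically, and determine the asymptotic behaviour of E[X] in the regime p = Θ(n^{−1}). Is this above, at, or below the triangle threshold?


Number of potential triangles: C(194, 3) = 1198144.
Each occurs with probability p³ ≈ (0.010309)³ ≈ 1.0956827e-06.
By linearity: E[X] = C(194, 3)·p³ ≈ 1198144 · 1.0956827e-06 ≈ 1.31279.
Here α = 1, so p = 2/n is exactly at the triangle threshold p ~ 1/n. Asymptotically E[X] → c³/6 = 2³/6 = 4/3 ≈ 1.33333, a bounded constant. In this regime the triangle count is asymptotically Poisson(c³/6).

E[X] ≈ 1.31279; in regime p = Θ(1/n^{1}) E[X] stays bounded (at the triangle threshold p ~ 1/n).


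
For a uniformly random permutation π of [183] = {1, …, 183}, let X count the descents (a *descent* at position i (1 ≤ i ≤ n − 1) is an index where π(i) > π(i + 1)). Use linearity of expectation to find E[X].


Write X = Σ X_I over i = 1, …, 182, with X_I the indicator of one descent.
There are 182 indicators.
For each fixed i, the pair (π(i), π(i+1)) is a uniformly random ordered pair of distinct values from {1, …, 183}; by symmetry P[π(i) > π(i+1)] = 1/2.
By linearity: E[X] = 182 · (1/2) = (183 − 1) · (1/2) = 91 ≈ 91.000000.

E[X] = 91 = 91.000000.


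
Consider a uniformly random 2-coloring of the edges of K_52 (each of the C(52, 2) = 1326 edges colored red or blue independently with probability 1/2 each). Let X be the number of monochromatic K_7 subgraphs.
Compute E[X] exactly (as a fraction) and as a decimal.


Let X = Σ_S X_S over the C(52, 7) = 133784560 subsets S of size 7, where X_S = 1 if the K_7 on S is monochromatic.
For a fixed S, the K_7 on S has C(7, 2) = 21 edges. P[all 21 edges red] = (1/2)^21, and likewise for blue, so P[monochromatic] = 2·(1/2)^21 = 2^{1 − 21} = 1/1048576.
By linearity: E[X] = C(52, 7) · 2^{1 − 21} = 133784560 · 1/1048576 = 8361535/65536.
Numerically: E[X] ≈ 127.58690.

E[X] = C(52,7)·2^(1−C(7,2)) = 8361535/65536 ≈ 127.58690.


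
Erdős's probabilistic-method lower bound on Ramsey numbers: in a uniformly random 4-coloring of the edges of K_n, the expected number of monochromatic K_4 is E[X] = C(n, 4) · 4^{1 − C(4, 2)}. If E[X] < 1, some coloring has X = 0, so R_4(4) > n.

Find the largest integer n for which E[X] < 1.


We need C(n, 4) · 4^{1 − 6} < 1, i.e. C(n, 4) < 4^{6 − 1} = 1024.
Check values of n near the boundary:
  n = 9: C(9, 4) = 126; 126 < 1024? YES
  n = 10: C(10, 4) = 210; 210 < 1024? YES
  n = 11: C(11, 4) = 330; 330 < 1024? YES
  n = 12: C(12, 4) = 495; 495 < 1024? YES
  n = 13: C(13, 4) = 715; 715 < 1024? YES
  n = 14: C(14, 4) = 1001; 1001 < 1024? YES
  n = 15: C(15, 4) = 1365; 1365 < 1024? NO
  n = 16: C(16, 4) = 1820; 1820 < 1024? NO
  n = 17: C(17, 4) = 2380; 2380 < 1024? NO
The largest n with C(n, 4) < 1024 is n = 14 (where E[X] = 1001/1024 ≈ 0.9775391). Hence R_4(4) > 14, i.e. R_4(4) ≥ 15.

Largest n = 14; hence R_4(4) > 14.


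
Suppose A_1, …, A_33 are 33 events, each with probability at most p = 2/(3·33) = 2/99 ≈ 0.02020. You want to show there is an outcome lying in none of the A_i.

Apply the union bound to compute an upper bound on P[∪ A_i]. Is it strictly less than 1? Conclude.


Union bound: P[∪_{i=1}^{33} A_i] ≤ Σ_i P[A_i] ≤ 33·p = 33·(2/99) = 2/3.
Numerically: 2/3 ≈ 0.66667.
Is 2/3 < 1? YES.
Since P[∪ A_i] ≤ 2/3 < 1, the complement has P[∩ A_i^c] ≥ 1 − 2/3 = 1/3 > 0, so some outcome avoids every A_i.

33·p = 2/3 ≈ 0.66667; existence CERTIFIED by the union bound.


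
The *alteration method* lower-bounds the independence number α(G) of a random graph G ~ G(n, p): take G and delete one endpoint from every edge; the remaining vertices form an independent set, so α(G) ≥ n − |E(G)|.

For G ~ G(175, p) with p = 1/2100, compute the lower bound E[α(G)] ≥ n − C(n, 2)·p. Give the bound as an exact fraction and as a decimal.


E[|E(G)|] = C(175, 2)·p = 15225 · (1/2100) = 29/4.
E[α(G)] ≥ n − E[|E(G)|] = 175 − 29/4 = 671/4.
Numerically: ≈ 167.750000.
(This is only a lower bound; the true E[α(G)] may be larger.)

E[α(G)] ≥ 671/4 ≈ 167.750000.


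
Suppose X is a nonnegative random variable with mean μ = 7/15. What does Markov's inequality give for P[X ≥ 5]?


μ = E[X] = 7/15, a = 5.
Markov: P[X ≥ 5] ≤ μ/a = (7/15)/5 = 7/75.
Numerically: ≈ 0.09333.
(Since a = 5 > μ = 0.46667, the bound 7/75 is < 1 and informative.)

P[X ≥ 5] ≤ 7/75 ≈ 0.09333.


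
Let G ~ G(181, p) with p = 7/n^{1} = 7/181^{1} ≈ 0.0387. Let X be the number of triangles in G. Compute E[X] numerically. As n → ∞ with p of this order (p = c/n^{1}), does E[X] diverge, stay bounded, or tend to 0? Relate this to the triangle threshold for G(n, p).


Number of potential triangles: C(181, 3) = 971970.
Each occurs with probability p³ ≈ (0.0387)³ ≈ 5.78440e-05.
By linearity: E[X] = C(181, 3)·p³ ≈ 971970 · 5.78440e-05 ≈ 56.223.
Here α = 1, so p = 7/n is exactly at the triangle threshold p ~ 1/n. Asymptotically E[X] → c³/6 = 7³/6 = 343/6 ≈ 57.167, a bounded constant. In this regime the triangle count is asymptotically Poisson(c³/6).

E[X] ≈ 56.223; in regime p = Θ(1/n^{1}) E[X] stays bounded (at the triangle threshold p ~ 1/n).


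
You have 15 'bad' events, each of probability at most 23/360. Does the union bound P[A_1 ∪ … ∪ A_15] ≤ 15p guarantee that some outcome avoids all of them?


Union bound: P[∪_{i=1}^{15} A_i] ≤ Σ_i P[A_i] ≤ 15·p = 15·(23/360) = 23/24.
Numerically: 23/24 ≈ 0.95833.
Is 23/24 < 1? YES.
Since P[∪ A_i] ≤ 23/24 < 1, the complement has P[∩ A_i^c] ≥ 1 − 23/24 = 1/24 > 0, so some outcome avoids every A_i.

15·p = 23/24 ≈ 0.95833; existence CERTIFIED by the union bound.


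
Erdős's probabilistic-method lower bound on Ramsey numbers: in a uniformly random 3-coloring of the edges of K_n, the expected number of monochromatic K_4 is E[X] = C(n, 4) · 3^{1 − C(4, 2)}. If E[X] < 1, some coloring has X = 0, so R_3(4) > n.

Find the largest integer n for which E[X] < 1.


We need C(n, 4) · 3^{1 − 6} < 1, i.e. C(n, 4) < 3^{6 − 1} = 243.
Check values of n near the boundary:
  n = 9: C(9, 4) = 126; 126 < 243? YES
  n = 10: C(10, 4) = 210; 210 < 243? YES
  n = 11: C(11, 4) = 330; 330 < 243? NO
  n = 12: C(12, 4) = 495; 495 < 243? NO
  n = 13: C(13, 4) = 715; 715 < 243? NO
The largest n with C(n, 4) < 243 is n = 10 (where E[X] = 70/81 ≈ 0.8642). Hence R_3(4) > 10, i.e. R_3(4) ≥ 11.

Largest n = 10; hence R_3(4) > 10.


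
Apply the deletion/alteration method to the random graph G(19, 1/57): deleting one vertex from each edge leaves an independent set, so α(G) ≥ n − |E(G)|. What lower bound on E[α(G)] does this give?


E[|E(G)|] = C(19, 2)·p = 171 · (1/57) = 3.
E[α(G)] ≥ n − E[|E(G)|] = 19 − 3 = 16.
Numerically: ≈ 16.000.
(This is only a lower bound; the true E[α(G)] may be larger.)

E[α(G)] ≥ 16 ≈ 16.000.


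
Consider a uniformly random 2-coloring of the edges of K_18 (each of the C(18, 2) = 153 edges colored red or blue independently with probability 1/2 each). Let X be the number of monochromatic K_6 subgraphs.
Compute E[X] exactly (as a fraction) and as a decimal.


Let X = Σ_S X_S over the C(18, 6) = 18564 subsets S of size 6, where X_S = 1 if the K_6 on S is monochromatic.
For a fixed S, the K_6 on S has C(6, 2) = 15 edges. P[all 15 edges red] = (1/2)^15, and likewise for blue, so P[monochromatic] = 2·(1/2)^15 = 2^{1 − 15} = 1/16384.
By linearity: E[X] = C(18, 6) · 2^{1 − 15} = 18564 · 1/16384 = 4641/4096.
Numerically: E[X] ≈ 1.133.

E[X] = C(18,6)·2^(1−C(6,2)) = 4641/4096 ≈ 1.133.


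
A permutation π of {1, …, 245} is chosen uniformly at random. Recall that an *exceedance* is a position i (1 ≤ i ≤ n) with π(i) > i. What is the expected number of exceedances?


Write X = Σ_{i=1}^{245} X_i, where X_i = 1_{π(i) > i}.
For each fixed i, π(i) is uniform over {1, …, 245} (marginal of a uniform permutation), so P[π(i) > i] = (n − i)/n. Summing: Σ_{i=1}^{245} (n − i)/n = (0 + 1 + … + 244)/245 = 245(245 − 1)/(2·245) = (245 − 1)/2.
Hence E[X] = Σ_{i=1}^{245} (245 − i)/245 = 122 ≈ 122.000.

E[X] = 122 = 122.000.


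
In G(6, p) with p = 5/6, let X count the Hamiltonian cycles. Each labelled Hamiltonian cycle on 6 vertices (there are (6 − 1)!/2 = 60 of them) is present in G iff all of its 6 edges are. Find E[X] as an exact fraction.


K_6 has (6 − 1)!/2 = 60 labelled Hamiltonian cycles.
For each such Hamiltonian cycle H, let X_H = 1 if all 6 edges of H are present in G. Then P[X_H = 1] = p^{6} = (5/6)^{6} = 15625/46656.
Summing the indicators: E[X] = Σ_H E[X_H] = 60 · p^{6} = 60 · 15625/46656 = 78125/3888.
Numerically: E[X] ≈ 20.0939.

E[X] = 60 · (5/6)^{6} = 78125/3888 ≈ 20.0939.


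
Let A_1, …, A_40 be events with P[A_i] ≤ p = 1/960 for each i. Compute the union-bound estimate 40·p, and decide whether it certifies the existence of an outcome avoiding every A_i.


Union bound: P[∪_{i=1}^{40} A_i] ≤ Σ_i P[A_i] ≤ 40·p = 40·(1/960) = 1/24.
Numerically: 1/24 ≈ 0.04167.
Is 1/24 < 1? YES.
Since P[∪ A_i] ≤ 1/24 < 1, the complement has P[∩ A_i^c] ≥ 1 − 1/24 = 23/24 > 0, so some outcome avoids every A_i.

40·p = 1/24 ≈ 0.04167; existence CERTIFIED by the union bound.


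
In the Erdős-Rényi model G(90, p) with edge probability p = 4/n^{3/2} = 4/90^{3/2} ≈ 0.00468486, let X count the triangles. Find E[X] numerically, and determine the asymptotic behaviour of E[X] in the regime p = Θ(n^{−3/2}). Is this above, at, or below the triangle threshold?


Number of potential triangles: C(90, 3) = 117480.
Each occurs with probability p³ ≈ (0.00468486)³ ≈ 1.02822624e-07.
By linearity: E[X] = C(90, 3)·p³ ≈ 117480 · 1.02822624e-07 ≈ 0.012080.
Since α = 3/2 > 1, p = c/n^{3/2} = o(1/n) is below the triangle threshold p ~ 1/n. Asymptotically E[X] ~ (c³/6)·n^{3(1−α)} = (4³/6)·n^{-1.5} → 0, so by Markov's inequality G has no triangles w.h.p.

E[X] ≈ 0.012080; in regime p = Θ(1/n^{3/2}) E[X] tends to 0 (below the triangle threshold p ~ 1/n).


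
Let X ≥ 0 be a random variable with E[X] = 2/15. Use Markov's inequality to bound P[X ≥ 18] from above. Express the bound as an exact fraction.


μ = E[X] = 2/15, a = 18.
Markov: P[X ≥ 18] ≤ μ/a = (2/15)/18 = 1/135.
Numerically: ≈ 0.00741.
(Since a = 18 > μ = 0.13333, the bound 1/135 is < 1 and informative.)

P[X ≥ 18] ≤ 1/135 ≈ 0.00741.


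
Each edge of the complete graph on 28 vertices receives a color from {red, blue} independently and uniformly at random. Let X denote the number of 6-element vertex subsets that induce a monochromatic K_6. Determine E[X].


Let X = Σ_S X_S over the C(28, 6) = 376740 subsets S of size 6, where X_S = 1 if the K_6 on S is monochromatic.
For a fixed S, the K_6 on S has C(6, 2) = 15 edges. P[all 15 edges red] = (1/2)^15, and likewise for blue, so P[monochromatic] = 2·(1/2)^15 = 2^{1 − 15} = 1/16384.
Summing: E[X] = C(28, 6) · 2^{1 − 15} = 376740 · 1/16384 = 94185/4096.
Numerically: E[X] ≈ 22.994385.

E[X] = C(28,6)·2^(1−C(6,2)) = 94185/4096 ≈ 22.994385.


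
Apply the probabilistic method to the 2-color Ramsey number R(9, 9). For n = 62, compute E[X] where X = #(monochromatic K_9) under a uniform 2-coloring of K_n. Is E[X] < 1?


E[X] = C(62, 9) · 2^{1 − 36} = 20286591270 · 2^{−35} = 20286591270/34359738368.
As a reduced fraction: E[X] = 10143295635/17179869184 ≈ 0.59042.
Is E[X] < 1? YES.
Since E[X] < 1, there exists a 2-coloring of K_{62} with no monochromatic K_9; hence R(9, 9) > 62.

E[X] = 10143295635/17179869184 ≈ 0.59042; E[X] < 1, so R(9, 9) > 62.


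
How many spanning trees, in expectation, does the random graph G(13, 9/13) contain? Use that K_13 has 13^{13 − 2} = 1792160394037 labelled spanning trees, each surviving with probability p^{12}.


K_13 has 13^{13 − 2} = 1792160394037 labelled spanning trees.
For each such spanning tree H, let X_H = 1 if all 12 edges of H are present in G. Then P[X_H = 1] = p^{12} = (9/13)^{12} = 282429536481/23298085122481.
By linearity of expectation: E[X] = Σ_H E[X_H] = 1792160394037 · p^{12} = 1792160394037 · 282429536481/23298085122481 = 282429536481/13.
Numerically: E[X] ≈ 2.17253e+10.

E[X] = 1792160394037 · (9/13)^{12} = 282429536481/13 ≈ 2.17253e+10.


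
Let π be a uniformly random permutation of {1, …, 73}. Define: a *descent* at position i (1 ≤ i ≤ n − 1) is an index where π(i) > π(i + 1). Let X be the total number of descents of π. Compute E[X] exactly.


Write X = Σ X_I over i = 1, …, 72, with X_I the indicator of one descent.
There are 72 indicators.
For each fixed i, the pair (π(i), π(i+1)) is a uniformly random ordered pair of distinct values from {1, …, 73}; by symmetry P[π(i) > π(i+1)] = 1/2.
By linearity: E[X] = 72 · (1/2) = (73 − 1) · (1/2) = 36 ≈ 36.00000.

E[X] = 36 = 36.00000.


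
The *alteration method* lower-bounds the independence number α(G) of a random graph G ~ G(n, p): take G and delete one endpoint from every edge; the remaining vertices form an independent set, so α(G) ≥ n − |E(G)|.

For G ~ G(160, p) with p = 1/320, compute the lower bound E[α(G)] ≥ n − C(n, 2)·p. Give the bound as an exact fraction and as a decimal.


E[|E(G)|] = C(160, 2)·p = 12720 · (1/320) = 159/4.
E[α(G)] ≥ n − E[|E(G)|] = 160 − 159/4 = 481/4.
Numerically: ≈ 120.250.
(This is only a lower bound; the true E[α(G)] may be larger.)

E[α(G)] ≥ 481/4 ≈ 120.250.
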